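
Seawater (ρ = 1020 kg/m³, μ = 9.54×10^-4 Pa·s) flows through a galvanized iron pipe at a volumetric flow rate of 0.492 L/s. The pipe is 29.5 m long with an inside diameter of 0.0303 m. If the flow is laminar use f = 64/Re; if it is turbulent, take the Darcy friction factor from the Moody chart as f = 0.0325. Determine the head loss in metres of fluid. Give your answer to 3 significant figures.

h_f ≈ 0.751 m

Q = 0.492 L/s = 0.492/1000 = 0.000492 m³/s.
Cross-sectional area A = πD²/4 = π(0.0303)²/4 = 0.0007211 m²; mean velocity V = Q/A = 0.000492/0.0007211 = 0.6823 m/s.
Reynolds number Re = ρVD/μ = 1020 · 0.6823 · 0.0303 / 0.000954 = 2.21e+04.
Re > 4000 → turbulent; use the Moody-chart value f = 0.0325.
Darcy-Weisbach: ΔP = f(L/D)(ρV²/2) = 0.0325·(29.5/0.0303)·(1020·0.6823²/2) = 0.0325·973.6·237.4 = 7513 Pa.
Head loss h_f = ΔP/(ρg) = 7513/(1020·9.81) = 0.751 m.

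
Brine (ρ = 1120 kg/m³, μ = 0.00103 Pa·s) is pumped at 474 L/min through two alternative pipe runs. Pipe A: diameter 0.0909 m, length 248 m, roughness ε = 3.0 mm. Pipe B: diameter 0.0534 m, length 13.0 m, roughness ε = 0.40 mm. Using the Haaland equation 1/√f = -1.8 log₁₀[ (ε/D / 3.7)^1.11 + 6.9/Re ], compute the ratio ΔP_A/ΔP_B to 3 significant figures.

Pipe A: V = Q/A = 0.0079/0.00649 = 1.217 m/s; Re = 1.203e+05; ε/D = 0.033; Haaland → f = 0.05987; ΔP_A = f(L/D)(ρV²/2) = 1.356e+05 Pa.
Pipe B: V = Q/A = 0.0079/0.00224 = 3.527 m/s; Re = 2.048e+05; ε/D = 0.00749; Haaland → f = 0.03485; ΔP_B = f(L/D)(ρV²/2) = 5.912e+04 Pa.
ΔP_A/ΔP_B = 1.356e+05/5.912e+04 = 2.29.

ΔP_A/ΔP_B ≈ 2.29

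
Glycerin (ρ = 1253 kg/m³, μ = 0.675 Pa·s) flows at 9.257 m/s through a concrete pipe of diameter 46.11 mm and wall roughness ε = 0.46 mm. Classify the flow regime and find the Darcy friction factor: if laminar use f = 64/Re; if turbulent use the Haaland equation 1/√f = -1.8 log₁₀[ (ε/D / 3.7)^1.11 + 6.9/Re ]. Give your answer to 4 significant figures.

Re = ρVD/μ = 1253·9.257·0.04611/0.675 = 792.3.
Re < 2300 → laminar, so f = 64/Re = 0.08077 (roughness is irrelevant in laminar flow).

f ≈ 0.08077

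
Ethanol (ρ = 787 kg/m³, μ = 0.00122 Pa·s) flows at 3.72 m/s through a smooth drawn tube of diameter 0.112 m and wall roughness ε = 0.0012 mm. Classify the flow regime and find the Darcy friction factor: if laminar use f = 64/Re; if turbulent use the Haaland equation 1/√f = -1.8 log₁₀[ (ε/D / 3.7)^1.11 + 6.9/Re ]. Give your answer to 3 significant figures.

f ≈ 0.0147

Re = ρVD/μ = 787·3.72·0.112/0.00122 = 2.688e+05.
Re > 4000 → turbulent. ε/D = 1.2e-06/0.112 = 1.07e-05; Haaland: 1/√f = -1.8 log₁₀[7.12e-07 + 2.57e-05] = 8.242, so f = 0.01472.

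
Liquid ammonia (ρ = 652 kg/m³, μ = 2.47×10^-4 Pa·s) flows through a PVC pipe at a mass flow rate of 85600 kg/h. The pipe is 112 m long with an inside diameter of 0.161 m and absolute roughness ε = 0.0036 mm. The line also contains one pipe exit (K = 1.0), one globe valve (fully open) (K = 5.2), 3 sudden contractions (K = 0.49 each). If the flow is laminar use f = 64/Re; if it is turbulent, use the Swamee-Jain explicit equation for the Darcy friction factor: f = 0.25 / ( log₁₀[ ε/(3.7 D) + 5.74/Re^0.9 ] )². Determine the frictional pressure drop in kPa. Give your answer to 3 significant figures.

ΔP ≈ 17.2 kPa

ṁ = 85600 kg/h = 85600/3600 = 23.78 kg/s.
A = πD²/4 = π(0.161)²/4 = 0.02036 m²; mean velocity V = ṁ/(ρA) = 23.78/(652 · 0.02036) = 1.791 m/s.
Reynolds number Re = ρVD/μ = 652 · 1.791 · 0.161 / 0.000247 = 7.613e+05.
Re > 4000 → turbulent. Relative roughness ε/D = 3.6e-06/0.161 = 2.24e-05. Swamee-Jain: f = 0.25/(log₁₀[2.24e-05/3.7 + 5.74/7.613e+05^0.9])² = 0.25/(log₁₀[6.04e-06 + 2.92e-05])² = 0.25/(-4.453)² = 0.01261.
Total minor-loss coefficient ΣK = 1·1 + 1·5.2 + 3·0.49 = 7.67.
ΔP = [f·L/D + ΣK]·(ρV²/2) = [0.01261·112/0.161 + 7.67]·(652·1.791²/2) = [8.771 + 7.67]·1046 = 1.72e+04 Pa.
ΔP = 1.72e+04 Pa = 17.2 kPa.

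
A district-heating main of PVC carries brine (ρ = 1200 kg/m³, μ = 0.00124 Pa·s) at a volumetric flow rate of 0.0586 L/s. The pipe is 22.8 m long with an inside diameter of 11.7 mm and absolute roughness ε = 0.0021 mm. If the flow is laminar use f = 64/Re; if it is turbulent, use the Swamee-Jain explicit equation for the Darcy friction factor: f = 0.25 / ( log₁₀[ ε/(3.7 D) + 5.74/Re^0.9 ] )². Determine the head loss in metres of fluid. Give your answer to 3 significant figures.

Q = 0.0586 L/s = 0.0586/1000 = 5.86e-05 m³/s.
Cross-sectional area A = πD²/4 = π(0.0117)²/4 = 0.0001075 m²; mean velocity V = Q/A = 5.86e-05/0.0001075 = 0.545 m/s.
Reynolds number Re = ρVD/μ = 1200 · 0.545 · 0.0117 / 0.00124 = 6171.
Re > 4000 → turbulent. Relative roughness ε/D = 2.1e-06/0.0117 = 0.000179. Swamee-Jain: f = 0.25/(log₁₀[0.000179/3.7 + 5.74/6171^0.9])² = 0.25/(log₁₀[4.85e-05 + 0.00223])² = 0.25/(-2.643)² = 0.03579.
Darcy-Weisbach: ΔP = f(L/D)(ρV²/2) = 0.03579·(22.8/0.0117)·(1200·0.545²/2) = 0.03579·1949·178.2 = 1.243e+04 Pa.
Head loss h_f = ΔP/(ρg) = 1.243e+04/(1200·9.81) = 1.06 m.

h_f ≈ 1.06 m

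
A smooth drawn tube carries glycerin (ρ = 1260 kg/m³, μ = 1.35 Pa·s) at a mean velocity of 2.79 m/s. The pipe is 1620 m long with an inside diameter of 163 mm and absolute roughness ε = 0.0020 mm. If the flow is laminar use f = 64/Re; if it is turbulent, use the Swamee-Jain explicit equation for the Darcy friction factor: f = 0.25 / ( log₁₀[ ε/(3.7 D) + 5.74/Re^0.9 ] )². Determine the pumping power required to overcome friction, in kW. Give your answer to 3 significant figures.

P ≈ 428 kW

Reynolds number Re = ρVD/μ = 1260 · 2.79 · 0.163 / 1.35 = 424.5.
Re < 2300 → laminar flow, so f = 64/Re = 64/424.5 = 0.1508 (the turbulent correlation is not needed).
Darcy-Weisbach: ΔP = f(L/D)(ρV²/2) = 0.1508·(1620/0.163)·(1260·2.79²/2) = 0.1508·9939·4904 = 7.349e+06 Pa.
Q = V·A = 2.79·0.02087 = 0.05822 m³/s.
Pumping power P = QΔP = 0.05822·7.349e+06 = 427900 W = 428 kW.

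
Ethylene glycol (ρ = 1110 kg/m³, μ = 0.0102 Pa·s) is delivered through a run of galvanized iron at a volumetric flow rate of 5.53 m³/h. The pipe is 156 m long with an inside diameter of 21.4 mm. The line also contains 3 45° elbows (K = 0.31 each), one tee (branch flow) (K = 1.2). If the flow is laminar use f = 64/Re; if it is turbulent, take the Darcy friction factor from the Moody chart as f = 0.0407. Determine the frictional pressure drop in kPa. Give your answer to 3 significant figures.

Q = 5.53 m³/h = 5.53/3600 = 0.001536 m³/s.
Cross-sectional area A = πD²/4 = π(0.0214)²/4 = 0.0003597 m²; mean velocity V = Q/A = 0.001536/0.0003597 = 4.271 m/s.
Reynolds number Re = ρVD/μ = 1110 · 4.271 · 0.0214 / 0.0102 = 9946.
Re > 4000 → turbulent; use the Moody-chart value f = 0.0407.
Total minor-loss coefficient ΣK = 3·0.31 + 1·1.2 = 2.13.
ΔP = [f·L/D + ΣK]·(ρV²/2) = [0.0407·156/0.0214 + 2.13]·(1110·4.271²/2) = [296.7 + 2.13]·1.012e+04 = 3.025e+06 Pa.
ΔP = 3.025e+06 Pa = 3020 kPa.

ΔP ≈ 3020 kPa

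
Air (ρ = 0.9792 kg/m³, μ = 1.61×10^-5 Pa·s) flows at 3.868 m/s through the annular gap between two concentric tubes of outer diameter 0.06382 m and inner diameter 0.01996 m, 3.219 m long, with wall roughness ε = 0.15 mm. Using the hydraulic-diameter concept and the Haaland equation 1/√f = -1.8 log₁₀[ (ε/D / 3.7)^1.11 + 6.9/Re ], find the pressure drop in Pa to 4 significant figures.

ΔP ≈ 18.94 Pa

Hydraulic diameter D_h = 4A/P = D_o - D_i = 0.06382 - 0.01996 = 0.04386 m.
Re = ρVD_h/μ = 0.9792·3.868·0.04386/1.61e-05 = 1.032e+04.
ε/D_h = 0.00015/0.04386 = 0.00342; Haaland gives 1/√f = -1.8 log₁₀[0.000429+0.000669] = 5.327, so f = 0.03523.
ΔP = f(L/D_h)(ρV²/2) = 0.03523·3.219/0.04386·7.325 = 18.94 Pa.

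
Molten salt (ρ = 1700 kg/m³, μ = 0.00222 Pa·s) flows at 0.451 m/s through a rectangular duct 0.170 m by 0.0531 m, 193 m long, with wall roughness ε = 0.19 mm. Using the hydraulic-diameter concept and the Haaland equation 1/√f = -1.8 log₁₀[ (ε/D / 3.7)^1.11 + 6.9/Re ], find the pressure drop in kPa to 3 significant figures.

ΔP ≈ 11.9 kPa

Hydraulic diameter D_h = 4A/P = 4·(0.17·0.0531)/(2·(0.17+0.0531)) = 0.03611/0.4462 = 0.08092 m.
Re = ρVD_h/μ = 1700·0.451·0.08092/0.00222 = 2.795e+04.
ε/D_h = 0.00019/0.08092 = 0.00235; Haaland gives 1/√f = -1.8 log₁₀[0.000282+0.000247] = 5.897, so f = 0.02875.
ΔP = f(L/D_h)(ρV²/2) = 0.02875·193/0.08092·172.9 = 1.186e+04 Pa.
ΔP = 11.9 kPa.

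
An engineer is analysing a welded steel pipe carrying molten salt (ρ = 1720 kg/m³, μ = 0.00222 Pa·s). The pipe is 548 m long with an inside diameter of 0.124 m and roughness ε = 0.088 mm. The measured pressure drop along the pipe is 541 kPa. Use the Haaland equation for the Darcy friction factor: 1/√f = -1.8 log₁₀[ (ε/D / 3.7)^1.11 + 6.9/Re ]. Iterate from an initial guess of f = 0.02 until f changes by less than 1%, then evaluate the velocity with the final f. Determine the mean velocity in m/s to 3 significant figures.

Rearranging Darcy-Weisbach: V = √(2·ΔP·D/(f·L·ρ)). With ε/D = 8.8e-05/0.124 = 0.00071, iterate starting from f = 0.02:
  f = 0.02 → V = √(2·5.41e+05·0.124/(0.02·548·1720)) = 2.668 m/s; Re = ρVD/μ = 2.563e+05; f → 0.01936
  f = 0.01936 → V = 2.711 m/s; Re = 2.605e+05; f → 0.01934
Converged (Δf/f < 1%). With the final f = 0.01934: V = √(2·5.41e+05·0.124/(0.01934·548·1720)) = 2.713 m/s.

V ≈ 2.71 m/s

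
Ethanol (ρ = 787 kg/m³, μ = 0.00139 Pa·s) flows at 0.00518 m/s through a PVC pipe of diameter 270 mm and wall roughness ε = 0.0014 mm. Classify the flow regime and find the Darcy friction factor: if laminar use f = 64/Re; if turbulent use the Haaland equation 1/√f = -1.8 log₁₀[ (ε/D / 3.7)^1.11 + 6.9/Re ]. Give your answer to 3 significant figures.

f ≈ 0.0808

Re = ρVD/μ = 787·0.00518·0.27/0.00139 = 791.9.
Re < 2300 → laminar, so f = 64/Re = 0.08082 (roughness is irrelevant in laminar flow).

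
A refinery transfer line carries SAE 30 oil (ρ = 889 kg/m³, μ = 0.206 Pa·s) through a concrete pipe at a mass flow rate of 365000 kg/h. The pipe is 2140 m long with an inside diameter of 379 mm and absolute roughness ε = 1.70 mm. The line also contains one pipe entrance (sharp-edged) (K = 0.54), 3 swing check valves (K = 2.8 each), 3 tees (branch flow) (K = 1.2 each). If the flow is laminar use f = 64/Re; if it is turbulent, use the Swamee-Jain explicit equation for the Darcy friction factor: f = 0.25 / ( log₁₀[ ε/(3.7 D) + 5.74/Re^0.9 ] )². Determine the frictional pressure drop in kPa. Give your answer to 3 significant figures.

ṁ = 365000 kg/h = 365000/3600 = 101.4 kg/s.
A = πD²/4 = π(0.379)²/4 = 0.1128 m²; mean velocity V = ṁ/(ρA) = 101.4/(889 · 0.1128) = 1.011 m/s.
Reynolds number Re = ρVD/μ = 889 · 1.011 · 0.379 / 0.206 = 1653.
Re < 2300 → laminar flow, so f = 64/Re = 64/1653 = 0.03871 (the turbulent correlation is not needed).
Total minor-loss coefficient ΣK = 1·0.54 + 3·2.8 + 3·1.2 = 12.5.
ΔP = [f·L/D + ΣK]·(ρV²/2) = [0.03871·2140/0.379 + 12.5]·(889·1.011²/2) = [218.6 + 12.5]·454.3 = 1.05e+05 Pa.
ΔP = 1.05e+05 Pa = 105 kPa.

ΔP ≈ 105 kPa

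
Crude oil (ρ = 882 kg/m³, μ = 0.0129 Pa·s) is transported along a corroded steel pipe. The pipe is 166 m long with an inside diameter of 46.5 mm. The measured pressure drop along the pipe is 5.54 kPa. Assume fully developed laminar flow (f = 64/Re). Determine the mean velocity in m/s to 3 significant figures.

V ≈ 0.175 m/s

For laminar flow, f = 64/Re with Re = ρVD/μ, so Darcy-Weisbach reduces to ΔP = 32μLV/D². Solving for V: V = ΔP·D²/(32μL) = 5540·(0.0465)²/(32·0.0129·166) = 0.1748 m/s.
Check: Re = ρVD/μ = 882·0.1748·0.0465/0.0129 = 555.8 < 2300, so the laminar assumption holds.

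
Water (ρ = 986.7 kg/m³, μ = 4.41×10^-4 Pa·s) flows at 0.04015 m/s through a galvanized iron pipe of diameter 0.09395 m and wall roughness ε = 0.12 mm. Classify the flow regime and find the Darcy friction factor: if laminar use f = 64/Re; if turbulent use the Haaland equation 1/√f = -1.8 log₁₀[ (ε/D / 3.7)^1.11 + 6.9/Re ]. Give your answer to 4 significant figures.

f ≈ 0.03390

Re = ρVD/μ = 986.7·0.04015·0.09395/0.000441 = 8440.
Re > 4000 → turbulent. ε/D = 0.00012/0.09395 = 0.00128; Haaland: 1/√f = -1.8 log₁₀[0.000144 + 0.000818] = 5.431, so f = 0.0339.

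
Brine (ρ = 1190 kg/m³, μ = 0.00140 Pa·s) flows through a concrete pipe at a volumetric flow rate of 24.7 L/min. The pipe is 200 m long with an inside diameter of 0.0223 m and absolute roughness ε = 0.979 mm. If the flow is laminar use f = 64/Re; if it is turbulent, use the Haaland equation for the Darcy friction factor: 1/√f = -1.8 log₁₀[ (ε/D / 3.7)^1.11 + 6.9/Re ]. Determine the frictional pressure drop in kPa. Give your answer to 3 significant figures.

ΔP ≈ 408 kPa

Q = 24.7 L/min = 24.7/60000 = 0.0004117 m³/s.
Cross-sectional area A = πD²/4 = π(0.0223)²/4 = 0.0003906 m²; mean velocity V = Q/A = 0.0004117/0.0003906 = 1.054 m/s.
Reynolds number Re = ρVD/μ = 1190 · 1.054 · 0.0223 / 0.0014 = 1.998e+04.
Re > 4000 → turbulent. Relative roughness ε/D = 0.000979/0.0223 = 0.0439. Haaland: 1/√f = -1.8 log₁₀[(0.0439/3.7)^1.11 + 6.9/1.998e+04] = -1.8 log₁₀[0.00729 + 0.000345] = 3.811, so f = 0.06884.
Darcy-Weisbach: ΔP = f(L/D)(ρV²/2) = 0.06884·(200/0.0223)·(1190·1.054²/2) = 0.06884·8969·661 = 4.081e+05 Pa.
ΔP = 4.081e+05 Pa = 408 kPa.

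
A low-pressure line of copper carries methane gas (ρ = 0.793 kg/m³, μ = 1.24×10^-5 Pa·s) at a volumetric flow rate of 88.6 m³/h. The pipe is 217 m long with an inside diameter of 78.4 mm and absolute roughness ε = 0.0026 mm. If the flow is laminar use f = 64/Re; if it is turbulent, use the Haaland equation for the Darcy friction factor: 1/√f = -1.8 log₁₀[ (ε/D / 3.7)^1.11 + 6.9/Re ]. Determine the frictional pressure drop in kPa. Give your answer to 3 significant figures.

Q = 88.6 m³/h = 88.6/3600 = 0.02461 m³/s.
Cross-sectional area A = πD²/4 = π(0.0784)²/4 = 0.004827 m²; mean velocity V = Q/A = 0.02461/0.004827 = 5.098 m/s.
Reynolds number Re = ρVD/μ = 0.793 · 5.098 · 0.0784 / 1.24e-05 = 2.556e+04.
Re > 4000 → turbulent. Relative roughness ε/D = 2.6e-06/0.0784 = 3.32e-05. Haaland: 1/√f = -1.8 log₁₀[(3.32e-05/3.7)^1.11 + 6.9/2.556e+04] = -1.8 log₁₀[2.5e-06 + 0.00027] = 6.417, so f = 0.02429.
Darcy-Weisbach: ΔP = f(L/D)(ρV²/2) = 0.02429·(217/0.0784)·(0.793·5.098²/2) = 0.02429·2768·10.31 = 692.8 Pa.
ΔP = 692.8 Pa = 0.693 kPa.

ΔP ≈ 0.693 kPa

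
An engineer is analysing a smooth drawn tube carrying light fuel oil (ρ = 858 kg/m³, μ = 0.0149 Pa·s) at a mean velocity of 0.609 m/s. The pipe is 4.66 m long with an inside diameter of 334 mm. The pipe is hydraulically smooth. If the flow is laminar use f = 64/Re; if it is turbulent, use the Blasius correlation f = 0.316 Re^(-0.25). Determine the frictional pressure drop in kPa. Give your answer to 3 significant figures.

Reynolds number Re = ρVD/μ = 858 · 0.609 · 0.334 / 0.0149 = 1.171e+04.
Re > 4000 → turbulent. Smooth-pipe (Blasius): f = 0.316 Re^(-0.25) = 0.316/(1.171e+04)^0.25 = 0.03038.
Darcy-Weisbach: ΔP = f(L/D)(ρV²/2) = 0.03038·(4.66/0.334)·(858·0.609²/2) = 0.03038·13.95·159.1 = 67.43 Pa.
ΔP = 67.43 Pa = 0.0674 kPa.

ΔP ≈ 0.0674 kPa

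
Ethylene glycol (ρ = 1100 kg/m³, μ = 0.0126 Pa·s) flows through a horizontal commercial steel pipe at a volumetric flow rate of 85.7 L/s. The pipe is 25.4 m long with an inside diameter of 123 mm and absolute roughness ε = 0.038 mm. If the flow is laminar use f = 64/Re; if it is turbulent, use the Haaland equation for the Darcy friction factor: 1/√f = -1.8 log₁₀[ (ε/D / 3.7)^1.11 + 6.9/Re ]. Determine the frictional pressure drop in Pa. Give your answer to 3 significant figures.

Q = 85.7 L/s = 85.7/1000 = 0.0857 m³/s.
Cross-sectional area A = πD²/4 = π(0.123)²/4 = 0.01188 m²; mean velocity V = Q/A = 0.0857/0.01188 = 7.212 m/s.
Reynolds number Re = ρVD/μ = 1100 · 7.212 · 0.123 / 0.0126 = 7.745e+04.
Re > 4000 → turbulent. Relative roughness ε/D = 3.8e-05/0.123 = 0.000309. Haaland: 1/√f = -1.8 log₁₀[(0.000309/3.7)^1.11 + 6.9/7.745e+04] = -1.8 log₁₀[2.97e-05 + 8.91e-05] = 7.065, so f = 0.02003.
Darcy-Weisbach: ΔP = f(L/D)(ρV²/2) = 0.02003·(25.4/0.123)·(1100·7.212²/2) = 0.02003·206.5·2.861e+04 = 1.184e+05 Pa.

ΔP ≈ 118000 Pa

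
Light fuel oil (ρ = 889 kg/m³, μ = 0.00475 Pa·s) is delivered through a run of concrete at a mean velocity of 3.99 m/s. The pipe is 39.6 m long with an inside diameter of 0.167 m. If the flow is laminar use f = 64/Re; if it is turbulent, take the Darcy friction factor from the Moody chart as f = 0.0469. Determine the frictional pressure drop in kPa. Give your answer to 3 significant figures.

ΔP ≈ 78.7 kPa

Reynolds number Re = ρVD/μ = 889 · 3.99 · 0.167 / 0.00475 = 1.247e+05.
Re > 4000 → turbulent; use the Moody-chart value f = 0.0469.
Darcy-Weisbach: ΔP = f(L/D)(ρV²/2) = 0.0469·(39.6/0.167)·(889·3.99²/2) = 0.0469·237.1·7076 = 7.87e+04 Pa.
ΔP = 7.87e+04 Pa = 78.7 kPa.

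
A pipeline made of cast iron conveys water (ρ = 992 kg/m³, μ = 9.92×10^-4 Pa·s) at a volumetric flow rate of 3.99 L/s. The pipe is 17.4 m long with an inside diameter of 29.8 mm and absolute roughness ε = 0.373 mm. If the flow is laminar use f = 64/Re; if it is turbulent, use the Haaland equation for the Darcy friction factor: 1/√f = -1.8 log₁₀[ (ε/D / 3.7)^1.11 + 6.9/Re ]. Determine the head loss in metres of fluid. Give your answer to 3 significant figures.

h_f ≈ 40.2 m

Q = 3.99 L/s = 3.99/1000 = 0.00399 m³/s.
Cross-sectional area A = πD²/4 = π(0.0298)²/4 = 0.0006975 m²; mean velocity V = Q/A = 0.00399/0.0006975 = 5.721 m/s.
Reynolds number Re = ρVD/μ = 992 · 5.721 · 0.0298 / 0.000992 = 1.705e+05.
Re > 4000 → turbulent. Relative roughness ε/D = 0.000373/0.0298 = 0.0125. Haaland: 1/√f = -1.8 log₁₀[(0.0125/3.7)^1.11 + 6.9/1.705e+05] = -1.8 log₁₀[0.00181 + 4.05e-05] = 4.919, so f = 0.04133.
Darcy-Weisbach: ΔP = f(L/D)(ρV²/2) = 0.04133·(17.4/0.0298)·(992·5.721²/2) = 0.04133·583.9·1.623e+04 = 3.917e+05 Pa.
Head loss h_f = ΔP/(ρg) = 3.917e+05/(992·9.81) = 40.2 m.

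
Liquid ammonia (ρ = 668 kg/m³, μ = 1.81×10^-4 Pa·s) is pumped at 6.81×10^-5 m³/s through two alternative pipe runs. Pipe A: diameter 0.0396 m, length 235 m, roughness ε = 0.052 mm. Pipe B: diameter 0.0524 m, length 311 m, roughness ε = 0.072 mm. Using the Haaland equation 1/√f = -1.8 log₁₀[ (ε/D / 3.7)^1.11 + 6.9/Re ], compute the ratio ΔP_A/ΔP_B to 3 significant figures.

ΔP_A/ΔP_B ≈ 2.85

Pipe A: V = Q/A = 6.81e-05/0.001232 = 0.05529 m/s; Re = 8081; ε/D = 0.00131; Haaland → f = 0.03431; ΔP_A = f(L/D)(ρV²/2) = 207.9 Pa.
Pipe B: V = Q/A = 6.81e-05/0.002157 = 0.03158 m/s; Re = 6107; ε/D = 0.00137; Haaland → f = 0.03693; ΔP_B = f(L/D)(ρV²/2) = 73.01 Pa.
ΔP_A/ΔP_B = 207.9/73.01 = 2.85.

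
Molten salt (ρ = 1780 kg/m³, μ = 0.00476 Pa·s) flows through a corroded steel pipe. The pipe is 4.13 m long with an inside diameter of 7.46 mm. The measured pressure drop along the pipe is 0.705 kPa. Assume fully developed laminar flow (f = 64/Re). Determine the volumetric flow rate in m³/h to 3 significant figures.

For laminar flow, f = 64/Re with Re = ρVD/μ, so Darcy-Weisbach reduces to ΔP = 32μLV/D². Solving for V: V = ΔP·D²/(32μL) = 705·(0.00746)²/(32·0.00476·4.13) = 0.06237 m/s.
Check: Re = ρVD/μ = 1780·0.06237·0.00746/0.00476 = 174 < 2300, so the laminar assumption holds.
Q = V·A = 0.06237·(π/4·0.00746²) = 2.726e-06 m³/s = 0.00981 m³/h.

Q ≈ 0.00981 m³/h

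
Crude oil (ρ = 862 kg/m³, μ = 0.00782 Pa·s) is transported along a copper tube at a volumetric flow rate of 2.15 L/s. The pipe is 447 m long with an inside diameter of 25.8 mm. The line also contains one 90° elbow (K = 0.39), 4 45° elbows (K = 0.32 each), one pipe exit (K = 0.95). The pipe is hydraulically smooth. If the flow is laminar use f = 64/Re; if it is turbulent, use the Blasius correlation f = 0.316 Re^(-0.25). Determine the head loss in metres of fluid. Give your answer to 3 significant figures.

h_f ≈ 456 m

Q = 2.15 L/s = 2.15/1000 = 0.00215 m³/s.
Cross-sectional area A = πD²/4 = π(0.0258)²/4 = 0.0005228 m²; mean velocity V = Q/A = 0.00215/0.0005228 = 4.113 m/s.
Reynolds number Re = ρVD/μ = 862 · 4.113 · 0.0258 / 0.00782 = 1.17e+04.
Re > 4000 → turbulent. Smooth-pipe (Blasius): f = 0.316 Re^(-0.25) = 0.316/(1.17e+04)^0.25 = 0.03039.
Total minor-loss coefficient ΣK = 1·0.39 + 4·0.32 + 1·0.95 = 2.62.
ΔP = [f·L/D + ΣK]·(ρV²/2) = [0.03039·447/0.0258 + 2.62]·(862·4.113²/2) = [526.5 + 2.62]·7289 = 3.857e+06 Pa.
Head loss h_f = ΔP/(ρg) = 3.857e+06/(862·9.81) = 456 m.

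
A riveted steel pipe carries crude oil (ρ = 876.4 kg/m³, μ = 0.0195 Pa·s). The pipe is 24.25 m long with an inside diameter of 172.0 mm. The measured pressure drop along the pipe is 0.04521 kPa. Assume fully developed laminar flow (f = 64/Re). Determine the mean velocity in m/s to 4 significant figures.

For laminar flow, f = 64/Re with Re = ρVD/μ, so Darcy-Weisbach reduces to ΔP = 32μLV/D². Solving for V: V = ΔP·D²/(32μL) = 45.21·(0.172)²/(32·0.0195·24.25) = 0.08839 m/s.
Check: Re = ρVD/μ = 876.4·0.08839·0.172/0.0195 = 683.3 < 2300, so the laminar assumption holds.

V ≈ 0.08839 m/s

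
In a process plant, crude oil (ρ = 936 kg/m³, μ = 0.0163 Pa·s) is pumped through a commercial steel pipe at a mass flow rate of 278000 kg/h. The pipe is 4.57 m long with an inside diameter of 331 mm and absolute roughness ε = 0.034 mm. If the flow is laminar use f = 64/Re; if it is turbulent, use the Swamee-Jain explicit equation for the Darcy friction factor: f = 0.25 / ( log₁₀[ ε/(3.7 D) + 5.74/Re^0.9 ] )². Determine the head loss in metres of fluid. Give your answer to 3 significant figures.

h_f ≈ 0.0173 m

ṁ = 278000 kg/h = 278000/3600 = 77.22 kg/s.
A = πD²/4 = π(0.331)²/4 = 0.08605 m²; mean velocity V = ṁ/(ρA) = 77.22/(936 · 0.08605) = 0.9588 m/s.
Reynolds number Re = ρVD/μ = 936 · 0.9588 · 0.331 / 0.0163 = 1.822e+04.
Re > 4000 → turbulent. Relative roughness ε/D = 3.4e-05/0.331 = 0.000103. Swamee-Jain: f = 0.25/(log₁₀[0.000103/3.7 + 5.74/1.822e+04^0.9])² = 0.25/(log₁₀[2.78e-05 + 0.00084])² = 0.25/(-3.062)² = 0.02667.
Darcy-Weisbach: ΔP = f(L/D)(ρV²/2) = 0.02667·(4.57/0.331)·(936·0.9588²/2) = 0.02667·13.81·430.2 = 158.4 Pa.
Head loss h_f = ΔP/(ρg) = 158.4/(936·9.81) = 0.0173 m.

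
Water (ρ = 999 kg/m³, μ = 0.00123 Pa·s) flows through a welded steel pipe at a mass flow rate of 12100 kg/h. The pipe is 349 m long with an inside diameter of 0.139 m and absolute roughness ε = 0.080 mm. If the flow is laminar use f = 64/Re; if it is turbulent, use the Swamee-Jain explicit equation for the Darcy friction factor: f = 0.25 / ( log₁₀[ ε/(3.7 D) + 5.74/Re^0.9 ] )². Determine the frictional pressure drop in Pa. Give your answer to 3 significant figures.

ΔP ≈ 1600 Pa

ṁ = 12100 kg/h = 12100/3600 = 3.361 kg/s.
A = πD²/4 = π(0.139)²/4 = 0.01517 m²; mean velocity V = ṁ/(ρA) = 3.361/(999 · 0.01517) = 0.2217 m/s.
Reynolds number Re = ρVD/μ = 999 · 0.2217 · 0.139 / 0.00123 = 2.503e+04.
Re > 4000 → turbulent. Relative roughness ε/D = 8e-05/0.139 = 0.000576. Swamee-Jain: f = 0.25/(log₁₀[0.000576/3.7 + 5.74/2.503e+04^0.9])² = 0.25/(log₁₀[0.000156 + 0.000631])² = 0.25/(-3.104)² = 0.02595.
Darcy-Weisbach: ΔP = f(L/D)(ρV²/2) = 0.02595·(349/0.139)·(999·0.2217²/2) = 0.02595·2511·24.55 = 1600 Pa.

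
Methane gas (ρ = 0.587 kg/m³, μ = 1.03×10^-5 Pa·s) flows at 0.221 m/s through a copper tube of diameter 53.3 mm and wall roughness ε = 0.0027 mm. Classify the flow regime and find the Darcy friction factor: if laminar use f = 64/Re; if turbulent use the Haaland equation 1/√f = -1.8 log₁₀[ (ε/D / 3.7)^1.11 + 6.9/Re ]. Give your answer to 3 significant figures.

f ≈ 0.0953

Re = ρVD/μ = 0.587·0.221·0.0533/1.03e-05 = 671.3.
Re < 2300 → laminar, so f = 64/Re = 0.09534 (roughness is irrelevant in laminar flow).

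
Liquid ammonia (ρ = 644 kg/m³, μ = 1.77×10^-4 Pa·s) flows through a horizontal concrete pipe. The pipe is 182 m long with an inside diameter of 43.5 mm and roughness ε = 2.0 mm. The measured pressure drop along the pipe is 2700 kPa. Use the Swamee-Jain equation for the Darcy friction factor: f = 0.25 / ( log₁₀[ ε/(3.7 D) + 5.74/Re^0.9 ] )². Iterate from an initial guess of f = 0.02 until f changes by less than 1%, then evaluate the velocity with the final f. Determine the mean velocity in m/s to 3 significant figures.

Rearranging Darcy-Weisbach: V = √(2·ΔP·D/(f·L·ρ)). With ε/D = 0.002/0.0435 = 0.046, iterate starting from f = 0.02:
  f = 0.02 → V = √(2·2.7e+06·0.0435/(0.02·182·644)) = 10.01 m/s; Re = ρVD/μ = 1.584e+06; f → 0.06888
  f = 0.06888 → V = 5.394 m/s; Re = 8.537e+05; f → 0.06891
Converged (Δf/f < 1%). With the final f = 0.06891: V = √(2·2.7e+06·0.0435/(0.06891·182·644)) = 5.393 m/s.

V ≈ 5.39 m/s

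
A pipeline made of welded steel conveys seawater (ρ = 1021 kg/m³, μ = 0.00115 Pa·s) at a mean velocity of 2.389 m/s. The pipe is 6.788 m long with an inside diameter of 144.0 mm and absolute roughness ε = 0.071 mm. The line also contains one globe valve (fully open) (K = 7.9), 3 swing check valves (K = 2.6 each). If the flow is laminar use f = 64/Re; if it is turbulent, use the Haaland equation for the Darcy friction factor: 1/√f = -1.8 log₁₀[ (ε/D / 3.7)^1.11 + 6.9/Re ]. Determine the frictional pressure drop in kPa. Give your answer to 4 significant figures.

Reynolds number Re = ρVD/μ = 1021 · 2.389 · 0.144 / 0.00115 = 3.054e+05.
Re > 4000 → turbulent. Relative roughness ε/D = 7.1e-05/0.144 = 0.000493. Haaland: 1/√f = -1.8 log₁₀[(0.000493/3.7)^1.11 + 6.9/3.054e+05] = -1.8 log₁₀[4.99e-05 + 2.26e-05] = 7.451, so f = 0.01801.
Total minor-loss coefficient ΣK = 1·7.9 + 3·2.6 = 15.7.
ΔP = [f·L/D + ΣK]·(ρV²/2) = [0.01801·6.788/0.144 + 15.7]·(1021·2.389²/2) = [0.8491 + 15.7]·2914 = 4.822e+04 Pa.
ΔP = 4.822e+04 Pa = 48.22 kPa.

ΔP ≈ 48.22 kPa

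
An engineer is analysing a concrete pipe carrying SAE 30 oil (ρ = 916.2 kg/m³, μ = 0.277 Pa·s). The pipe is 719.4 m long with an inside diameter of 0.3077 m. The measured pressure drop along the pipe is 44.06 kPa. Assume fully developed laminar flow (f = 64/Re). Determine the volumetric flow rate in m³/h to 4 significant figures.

Q ≈ 175.1 m³/h

For laminar flow, f = 64/Re with Re = ρVD/μ, so Darcy-Weisbach reduces to ΔP = 32μLV/D². Solving for V: V = ΔP·D²/(32μL) = 4.406e+04·(0.3077)²/(32·0.277·719.4) = 0.6542 m/s.
Check: Re = ρVD/μ = 916.2·0.6542·0.3077/0.277 = 665.8 < 2300, so the laminar assumption holds.
Q = V·A = 0.6542·(π/4·0.3077²) = 0.04865 m³/s = 175.1 m³/h.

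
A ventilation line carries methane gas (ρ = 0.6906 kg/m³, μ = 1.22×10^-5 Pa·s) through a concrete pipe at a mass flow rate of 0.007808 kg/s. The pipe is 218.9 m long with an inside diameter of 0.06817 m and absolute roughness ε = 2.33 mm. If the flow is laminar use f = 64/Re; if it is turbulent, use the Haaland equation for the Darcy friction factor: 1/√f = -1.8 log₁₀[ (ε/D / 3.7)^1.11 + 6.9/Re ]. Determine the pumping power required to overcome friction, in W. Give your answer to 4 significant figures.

A = πD²/4 = π(0.06817)²/4 = 0.00365 m²; mean velocity V = ṁ/(ρA) = 0.007808/(0.6906 · 0.00365) = 3.098 m/s.
Reynolds number Re = ρVD/μ = 0.6906 · 3.098 · 0.06817 / 1.22e-05 = 1.195e+04.
Re > 4000 → turbulent. Relative roughness ε/D = 0.00233/0.06817 = 0.0342. Haaland: 1/√f = -1.8 log₁₀[(0.0342/3.7)^1.11 + 6.9/1.195e+04] = -1.8 log₁₀[0.00552 + 0.000577] = 3.987, so f = 0.06291.
Darcy-Weisbach: ΔP = f(L/D)(ρV²/2) = 0.06291·(218.9/0.06817)·(0.6906·3.098²/2) = 0.06291·3211·3.313 = 669.3 Pa.
Q = ṁ/ρ = 0.007808/0.6906 = 0.01131 m³/s.
Pumping power P = QΔP = 0.01131·669.3 = 7.5672 W = 7.567 W.

P ≈ 7.567 W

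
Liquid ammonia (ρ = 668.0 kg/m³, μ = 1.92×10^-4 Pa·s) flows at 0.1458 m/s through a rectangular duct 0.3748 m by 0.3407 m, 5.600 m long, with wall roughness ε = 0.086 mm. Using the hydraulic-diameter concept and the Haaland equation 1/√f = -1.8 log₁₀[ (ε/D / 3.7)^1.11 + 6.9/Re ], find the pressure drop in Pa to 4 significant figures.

Hydraulic diameter D_h = 4A/P = 4·(0.3748·0.3407)/(2·(0.3748+0.3407)) = 0.5108/1.431 = 0.3569 m.
Re = ρVD_h/μ = 668·0.1458·0.3569/0.000192 = 1.811e+05.
ε/D_h = 8.6e-05/0.3569 = 0.000241; Haaland gives 1/√f = -1.8 log₁₀[2.26e-05+3.81e-05] = 7.591, so f = 0.01736.
ΔP = f(L/D_h)(ρV²/2) = 0.01736·5.6/0.3569·7.1 = 1.933 Pa.

ΔP ≈ 1.933 Pa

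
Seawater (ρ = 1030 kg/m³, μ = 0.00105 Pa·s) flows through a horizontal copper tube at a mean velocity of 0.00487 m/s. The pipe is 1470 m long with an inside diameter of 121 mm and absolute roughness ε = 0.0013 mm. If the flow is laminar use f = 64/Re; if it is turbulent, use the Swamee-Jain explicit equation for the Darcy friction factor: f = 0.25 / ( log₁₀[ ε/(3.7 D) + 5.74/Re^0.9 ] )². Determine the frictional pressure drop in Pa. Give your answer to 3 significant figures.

Reynolds number Re = ρVD/μ = 1030 · 0.00487 · 0.121 / 0.00105 = 578.
Re < 2300 → laminar flow, so f = 64/Re = 64/578 = 0.1107 (the turbulent correlation is not needed).
Darcy-Weisbach: ΔP = f(L/D)(ρV²/2) = 0.1107·(1470/0.121)·(1030·0.00487²/2) = 0.1107·1.215e+04·0.01221 = 16.43 Pa.

ΔP ≈ 16.4 Pa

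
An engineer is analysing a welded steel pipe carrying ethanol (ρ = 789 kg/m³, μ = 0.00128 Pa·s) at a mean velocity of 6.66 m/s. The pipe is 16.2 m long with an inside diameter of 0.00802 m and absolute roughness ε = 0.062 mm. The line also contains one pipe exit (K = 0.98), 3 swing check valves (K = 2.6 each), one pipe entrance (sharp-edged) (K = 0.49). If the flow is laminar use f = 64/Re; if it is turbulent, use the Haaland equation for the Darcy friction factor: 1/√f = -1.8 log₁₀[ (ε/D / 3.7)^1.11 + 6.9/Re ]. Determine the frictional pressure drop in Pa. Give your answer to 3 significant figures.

ΔP ≈ 1.46×10^6 Pa

Reynolds number Re = ρVD/μ = 789 · 6.66 · 0.00802 / 0.00128 = 3.292e+04.
Re > 4000 → turbulent. Relative roughness ε/D = 6.2e-05/0.00802 = 0.00773. Haaland: 1/√f = -1.8 log₁₀[(0.00773/3.7)^1.11 + 6.9/3.292e+04] = -1.8 log₁₀[0.00106 + 0.00021] = 5.214, so f = 0.03679.
Total minor-loss coefficient ΣK = 1·0.98 + 3·2.6 + 1·0.49 = 9.27.
ΔP = [f·L/D + ΣK]·(ρV²/2) = [0.03679·16.2/0.00802 + 9.27]·(789·6.66²/2) = [74.31 + 9.27]·1.75e+04 = 1.463e+06 Pa.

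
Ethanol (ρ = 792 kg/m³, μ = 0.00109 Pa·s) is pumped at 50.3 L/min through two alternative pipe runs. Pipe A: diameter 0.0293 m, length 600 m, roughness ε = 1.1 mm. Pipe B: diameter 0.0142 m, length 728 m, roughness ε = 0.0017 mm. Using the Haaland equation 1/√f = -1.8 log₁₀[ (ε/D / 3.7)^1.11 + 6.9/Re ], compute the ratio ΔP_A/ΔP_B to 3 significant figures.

Pipe A: V = Q/A = 0.0008383/0.0006743 = 1.243 m/s; Re = 2.647e+04; ε/D = 0.0375; Haaland → f = 0.06407; ΔP_A = f(L/D)(ρV²/2) = 8.031e+05 Pa.
Pipe B: V = Q/A = 0.0008383/0.0001584 = 5.294 m/s; Re = 5.462e+04; ε/D = 0.00012; Haaland → f = 0.02067; ΔP_B = f(L/D)(ρV²/2) = 1.176e+07 Pa.
ΔP_A/ΔP_B = 8.031e+05/1.176e+07 = 0.0683.

ΔP_A/ΔP_B ≈ 0.0683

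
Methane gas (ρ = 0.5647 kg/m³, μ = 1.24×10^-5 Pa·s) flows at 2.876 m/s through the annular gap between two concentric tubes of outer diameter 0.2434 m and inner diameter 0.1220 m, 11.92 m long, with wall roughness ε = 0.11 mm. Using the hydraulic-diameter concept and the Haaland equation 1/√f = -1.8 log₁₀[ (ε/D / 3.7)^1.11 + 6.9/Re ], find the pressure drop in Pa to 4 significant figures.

ΔP ≈ 6.603 Pa

Hydraulic diameter D_h = 4A/P = D_o - D_i = 0.2434 - 0.122 = 0.1214 m.
Re = ρVD_h/μ = 0.5647·2.876·0.1214/1.24e-05 = 1.59e+04.
ε/D_h = 0.00011/0.1214 = 0.000906; Haaland gives 1/√f = -1.8 log₁₀[9.81e-05+0.000434] = 5.893, so f = 0.02879.
ΔP = f(L/D_h)(ρV²/2) = 0.02879·11.92/0.1214·2.335 = 6.603 Pa.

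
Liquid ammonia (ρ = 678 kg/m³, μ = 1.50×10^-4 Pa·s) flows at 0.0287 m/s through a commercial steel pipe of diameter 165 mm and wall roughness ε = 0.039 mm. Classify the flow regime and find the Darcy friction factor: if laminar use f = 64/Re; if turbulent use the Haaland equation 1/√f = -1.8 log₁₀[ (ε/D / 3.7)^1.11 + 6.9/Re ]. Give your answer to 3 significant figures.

f ≈ 0.0257

Re = ρVD/μ = 678·0.0287·0.165/0.00015 = 2.14e+04.
Re > 4000 → turbulent. ε/D = 3.9e-05/0.165 = 0.000236; Haaland: 1/√f = -1.8 log₁₀[2.21e-05 + 0.000322] = 6.233, so f = 0.02574.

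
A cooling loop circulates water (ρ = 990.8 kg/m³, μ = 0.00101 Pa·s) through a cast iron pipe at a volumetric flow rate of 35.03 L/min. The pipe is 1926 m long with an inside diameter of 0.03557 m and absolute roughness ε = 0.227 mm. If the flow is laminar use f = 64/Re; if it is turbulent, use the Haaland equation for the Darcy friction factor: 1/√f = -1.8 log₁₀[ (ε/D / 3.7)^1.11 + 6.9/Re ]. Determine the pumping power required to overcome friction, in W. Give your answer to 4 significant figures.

P ≈ 195.2 W

Q = 35.03 L/min = 35.03/60000 = 0.0005838 m³/s.
Cross-sectional area A = πD²/4 = π(0.03557)²/4 = 0.0009937 m²; mean velocity V = Q/A = 0.0005838/0.0009937 = 0.5875 m/s.
Reynolds number Re = ρVD/μ = 990.8 · 0.5875 · 0.03557 / 0.00101 = 2.05e+04.
Re > 4000 → turbulent. Relative roughness ε/D = 0.000227/0.03557 = 0.00638. Haaland: 1/√f = -1.8 log₁₀[(0.00638/3.7)^1.11 + 6.9/2.05e+04] = -1.8 log₁₀[0.000857 + 0.000337] = 5.262, so f = 0.03612.
Darcy-Weisbach: ΔP = f(L/D)(ρV²/2) = 0.03612·(1926/0.03557)·(990.8·0.5875²/2) = 0.03612·5.415e+04·171 = 3.344e+05 Pa.
Pumping power P = QΔP = 0.0005838·3.344e+05 = 195.25 W = 195.2 W.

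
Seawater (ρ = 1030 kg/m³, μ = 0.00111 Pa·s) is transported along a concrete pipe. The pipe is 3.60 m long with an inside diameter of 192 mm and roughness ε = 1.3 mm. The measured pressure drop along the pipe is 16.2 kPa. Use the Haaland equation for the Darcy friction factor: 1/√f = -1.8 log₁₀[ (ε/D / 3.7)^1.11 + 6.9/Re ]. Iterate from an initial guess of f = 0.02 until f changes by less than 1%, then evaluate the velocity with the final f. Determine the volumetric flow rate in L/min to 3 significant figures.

Rearranging Darcy-Weisbach: V = √(2·ΔP·D/(f·L·ρ)). With ε/D = 0.0013/0.192 = 0.00677, iterate starting from f = 0.02:
  f = 0.02 → V = √(2·1.62e+04·0.192/(0.02·3.6·1030)) = 9.159 m/s; Re = ρVD/μ = 1.632e+06; f → 0.03347
  f = 0.03347 → V = 7.08 m/s; Re = 1.261e+06; f → 0.03348
Converged (Δf/f < 1%). With the final f = 0.03348: V = √(2·1.62e+04·0.192/(0.03348·3.6·1030)) = 7.079 m/s.
Q = V·A = 7.079·(π/4·0.192²) = 0.2049 m³/s = 12300 L/min.

Q ≈ 12300 L/min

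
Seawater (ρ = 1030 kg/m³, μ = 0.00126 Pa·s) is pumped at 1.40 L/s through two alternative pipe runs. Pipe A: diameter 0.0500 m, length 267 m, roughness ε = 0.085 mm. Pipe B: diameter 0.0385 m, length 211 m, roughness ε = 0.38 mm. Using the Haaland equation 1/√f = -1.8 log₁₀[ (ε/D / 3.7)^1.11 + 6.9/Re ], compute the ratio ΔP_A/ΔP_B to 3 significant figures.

Pipe A: V = Q/A = 0.0014/0.001963 = 0.713 m/s; Re = 2.914e+04; ε/D = 0.0017; Haaland → f = 0.0273; ΔP_A = f(L/D)(ρV²/2) = 3.817e+04 Pa.
Pipe B: V = Q/A = 0.0014/0.001164 = 1.203 m/s; Re = 3.785e+04; ε/D = 0.00987; Haaland → f = 0.03927; ΔP_B = f(L/D)(ρV²/2) = 1.603e+05 Pa.
ΔP_A/ΔP_B = 3.817e+04/1.603e+05 = 0.238.

ΔP_A/ΔP_B ≈ 0.238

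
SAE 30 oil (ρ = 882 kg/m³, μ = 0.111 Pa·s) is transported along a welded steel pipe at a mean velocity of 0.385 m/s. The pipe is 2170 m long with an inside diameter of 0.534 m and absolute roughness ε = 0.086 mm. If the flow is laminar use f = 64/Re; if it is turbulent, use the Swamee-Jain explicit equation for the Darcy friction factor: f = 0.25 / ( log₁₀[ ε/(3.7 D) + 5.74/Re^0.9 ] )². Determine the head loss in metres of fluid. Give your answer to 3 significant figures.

h_f ≈ 1.20 m

Reynolds number Re = ρVD/μ = 882 · 0.385 · 0.534 / 0.111 = 1634.
Re < 2300 → laminar flow, so f = 64/Re = 64/1634 = 0.03918 (the turbulent correlation is not needed).
Darcy-Weisbach: ΔP = f(L/D)(ρV²/2) = 0.03918·(2170/0.534)·(882·0.385²/2) = 0.03918·4064·65.37 = 1.041e+04 Pa.
Head loss h_f = ΔP/(ρg) = 1.041e+04/(882·9.81) = 1.20 m.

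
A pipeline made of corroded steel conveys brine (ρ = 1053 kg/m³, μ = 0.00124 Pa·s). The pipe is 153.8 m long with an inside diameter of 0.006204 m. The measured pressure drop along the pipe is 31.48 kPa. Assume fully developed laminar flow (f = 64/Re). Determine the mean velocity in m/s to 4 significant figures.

For laminar flow, f = 64/Re with Re = ρVD/μ, so Darcy-Weisbach reduces to ΔP = 32μLV/D². Solving for V: V = ΔP·D²/(32μL) = 3.148e+04·(0.006204)²/(32·0.00124·153.8) = 0.1985 m/s.
Check: Re = ρVD/μ = 1053·0.1985·0.006204/0.00124 = 1046 < 2300, so the laminar assumption holds.

V ≈ 0.1985 m/s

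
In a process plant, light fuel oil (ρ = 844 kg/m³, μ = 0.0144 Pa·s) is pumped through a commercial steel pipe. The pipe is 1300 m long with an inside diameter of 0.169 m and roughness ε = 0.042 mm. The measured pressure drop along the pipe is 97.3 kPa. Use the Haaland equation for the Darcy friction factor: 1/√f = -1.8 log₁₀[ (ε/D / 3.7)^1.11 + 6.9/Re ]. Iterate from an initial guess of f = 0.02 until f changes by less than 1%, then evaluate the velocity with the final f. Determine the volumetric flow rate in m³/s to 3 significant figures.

Q ≈ 0.0219 m³/s

Rearranging Darcy-Weisbach: V = √(2·ΔP·D/(f·L·ρ)). With ε/D = 4.2e-05/0.169 = 0.000249, iterate starting from f = 0.02:
  f = 0.02 → V = √(2·9.73e+04·0.169/(0.02·1300·844)) = 1.224 m/s; Re = ρVD/μ = 1.213e+04; f → 0.02963
  f = 0.02963 → V = 1.006 m/s; Re = 9962; f → 0.0312
  f = 0.0312 → V = 0.9801 m/s; Re = 9708; f → 0.03142
Converged (Δf/f < 1%). With the final f = 0.03142: V = √(2·9.73e+04·0.169/(0.03142·1300·844)) = 0.9767 m/s.
Q = V·A = 0.9767·(π/4·0.169²) = 0.02191 m³/s = 0.0219 m³/s.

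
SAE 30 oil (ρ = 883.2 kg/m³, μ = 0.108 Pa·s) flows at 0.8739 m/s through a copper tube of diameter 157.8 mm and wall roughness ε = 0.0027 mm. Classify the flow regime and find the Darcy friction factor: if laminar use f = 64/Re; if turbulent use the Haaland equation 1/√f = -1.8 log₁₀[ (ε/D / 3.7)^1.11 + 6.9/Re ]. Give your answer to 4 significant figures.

f ≈ 0.05675

Re = ρVD/μ = 883.2·0.8739·0.1578/0.108 = 1128.
Re < 2300 → laminar, so f = 64/Re = 0.05675 (roughness is irrelevant in laminar flow).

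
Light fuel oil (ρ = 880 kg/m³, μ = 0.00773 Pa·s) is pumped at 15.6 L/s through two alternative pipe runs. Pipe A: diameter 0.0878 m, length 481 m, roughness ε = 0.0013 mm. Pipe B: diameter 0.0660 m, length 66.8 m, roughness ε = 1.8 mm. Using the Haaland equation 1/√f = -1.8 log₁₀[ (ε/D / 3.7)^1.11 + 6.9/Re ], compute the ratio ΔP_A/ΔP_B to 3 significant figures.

ΔP_A/ΔP_B ≈ 0.747

Pipe A: V = Q/A = 0.0156/0.006055 = 2.577 m/s; Re = 2.575e+04; ε/D = 1.48e-05; Haaland → f = 0.02421; ΔP_A = f(L/D)(ρV²/2) = 3.875e+05 Pa.
Pipe B: V = Q/A = 0.0156/0.003421 = 4.56 m/s; Re = 3.426e+04; ε/D = 0.0273; Haaland → f = 0.05602; ΔP_B = f(L/D)(ρV²/2) = 5.187e+05 Pa.
ΔP_A/ΔP_B = 3.875e+05/5.187e+05 = 0.747.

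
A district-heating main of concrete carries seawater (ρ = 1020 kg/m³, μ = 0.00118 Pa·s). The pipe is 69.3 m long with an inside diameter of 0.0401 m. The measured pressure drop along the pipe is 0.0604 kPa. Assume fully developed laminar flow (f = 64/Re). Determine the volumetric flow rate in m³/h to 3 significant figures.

Q ≈ 0.169 m³/h

For laminar flow, f = 64/Re with Re = ρVD/μ, so Darcy-Weisbach reduces to ΔP = 32μLV/D². Solving for V: V = ΔP·D²/(32μL) = 60.4·(0.0401)²/(32·0.00118·69.3) = 0.03712 m/s.
Check: Re = ρVD/μ = 1020·0.03712·0.0401/0.00118 = 1287 < 2300, so the laminar assumption holds.
Q = V·A = 0.03712·(π/4·0.0401²) = 4.687e-05 m³/s = 0.169 m³/h.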